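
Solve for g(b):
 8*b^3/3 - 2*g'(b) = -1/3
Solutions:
 g(b) = C1 + b^4/3 + b/6


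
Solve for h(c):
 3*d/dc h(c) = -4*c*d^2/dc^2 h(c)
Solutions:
 h(c) = C1 + C2*c^(1/4)


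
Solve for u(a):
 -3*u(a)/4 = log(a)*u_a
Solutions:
 u(a) = C1*exp(-3*li(a)/4)


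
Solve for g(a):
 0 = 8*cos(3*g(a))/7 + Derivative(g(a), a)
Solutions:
 8*a/7 - log(sin(3*g(a)) - 1)/6 + log(sin(3*g(a)) + 1)/6 = C1


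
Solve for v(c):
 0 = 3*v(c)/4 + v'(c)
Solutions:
 v(c) = C1*exp(-3*c/4)


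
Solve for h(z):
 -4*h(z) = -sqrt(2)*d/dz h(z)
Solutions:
 h(z) = C1*exp(2*sqrt(2)*z)


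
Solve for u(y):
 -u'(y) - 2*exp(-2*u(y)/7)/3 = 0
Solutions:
 u(y) = 7*log(-sqrt(C1 - 2*y)) - 7*log(21) + 7*log(42)/2
 u(y) = 7*log(C1 - 2*y)/2 - 7*log(21) + 7*log(42)/2


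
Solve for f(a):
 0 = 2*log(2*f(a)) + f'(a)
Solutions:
 Integral(1/(log(_y) + log(2)), (_y, f(a)))/2 = C1 - a


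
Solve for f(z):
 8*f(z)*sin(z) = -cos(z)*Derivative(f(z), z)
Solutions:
 f(z) = C1*cos(z)^8


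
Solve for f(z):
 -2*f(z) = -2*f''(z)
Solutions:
 f(z) = C1*exp(-z) + C2*exp(z)


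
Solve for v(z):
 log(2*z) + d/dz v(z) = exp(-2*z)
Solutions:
 v(z) = C1 - z*log(z) + z*(1 - log(2)) - exp(-2*z)/2


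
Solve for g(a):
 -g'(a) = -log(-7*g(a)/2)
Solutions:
 -Integral(1/(log(-_y) - log(2) + log(7)), (_y, g(a))) = C1 - a


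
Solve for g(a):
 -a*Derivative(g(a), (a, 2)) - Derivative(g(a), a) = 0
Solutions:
 g(a) = C1 + C2*log(a)


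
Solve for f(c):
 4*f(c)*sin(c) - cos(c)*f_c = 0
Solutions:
 f(c) = C1/cos(c)^4


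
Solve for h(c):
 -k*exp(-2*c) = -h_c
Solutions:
 h(c) = C1 - k*exp(-2*c)/2


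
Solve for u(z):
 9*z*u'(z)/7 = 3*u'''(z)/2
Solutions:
 u(z) = C1 + Integral(C2*airyai(6^(1/3)*7^(2/3)*z/7) + C3*airybi(6^(1/3)*7^(2/3)*z/7), z)


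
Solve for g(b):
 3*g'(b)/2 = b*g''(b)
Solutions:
 g(b) = C1 + C2*b^(5/2)


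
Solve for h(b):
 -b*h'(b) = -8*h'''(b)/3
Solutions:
 h(b) = C1 + Integral(C2*airyai(3^(1/3)*b/2) + C3*airybi(3^(1/3)*b/2), b)


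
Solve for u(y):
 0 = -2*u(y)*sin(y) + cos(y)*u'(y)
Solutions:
 u(y) = C1/cos(y)^2


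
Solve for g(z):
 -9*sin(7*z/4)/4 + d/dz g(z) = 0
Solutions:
 g(z) = C1 - 9*cos(7*z/4)/7


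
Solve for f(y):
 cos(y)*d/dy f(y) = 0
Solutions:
 f(y) = C1


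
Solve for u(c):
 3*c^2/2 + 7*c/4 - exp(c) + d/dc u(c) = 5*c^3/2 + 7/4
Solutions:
 u(c) = C1 + 5*c^4/8 - c^3/2 - 7*c^2/8 + 7*c/4 + exp(c)


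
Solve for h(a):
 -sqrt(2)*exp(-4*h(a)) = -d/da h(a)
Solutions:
 h(a) = log(-I*(C1 + 4*sqrt(2)*a)^(1/4))
 h(a) = log(I*(C1 + 4*sqrt(2)*a)^(1/4))
 h(a) = log(-(C1 + 4*sqrt(2)*a)^(1/4))
 h(a) = log(C1 + 4*sqrt(2)*a)/4


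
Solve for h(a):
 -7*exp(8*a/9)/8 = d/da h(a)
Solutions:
 h(a) = C1 - 63*exp(8*a/9)/64


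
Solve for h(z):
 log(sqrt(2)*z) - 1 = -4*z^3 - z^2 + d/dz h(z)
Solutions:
 h(z) = C1 + z^4 + z^3/3 + z*log(z) - 2*z + z*log(2)/2


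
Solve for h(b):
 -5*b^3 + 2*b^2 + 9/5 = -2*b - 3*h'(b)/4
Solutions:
 h(b) = C1 + 5*b^4/3 - 8*b^3/9 - 4*b^2/3 - 12*b/5


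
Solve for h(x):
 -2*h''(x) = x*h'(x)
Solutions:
 h(x) = C1 + C2*erf(x/2)


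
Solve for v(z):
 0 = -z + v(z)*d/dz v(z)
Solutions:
 v(z) = -sqrt(C1 + z^2)
 v(z) = sqrt(C1 + z^2)


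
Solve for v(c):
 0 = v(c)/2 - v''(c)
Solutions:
 v(c) = C1*exp(-sqrt(2)*c/2) + C2*exp(sqrt(2)*c/2)


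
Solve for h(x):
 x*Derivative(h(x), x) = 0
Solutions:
 h(x) = C1


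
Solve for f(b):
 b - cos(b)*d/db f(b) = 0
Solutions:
 f(b) = C1 + Integral(b/cos(b), b)


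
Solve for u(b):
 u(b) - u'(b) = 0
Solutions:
 u(b) = C1*exp(b)


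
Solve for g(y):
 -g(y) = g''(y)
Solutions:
 g(y) = C1*sin(y) + C2*cos(y)


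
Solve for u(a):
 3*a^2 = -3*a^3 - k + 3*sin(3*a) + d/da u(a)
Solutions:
 u(a) = C1 + 3*a^4/4 + a^3 + a*k + cos(3*a)


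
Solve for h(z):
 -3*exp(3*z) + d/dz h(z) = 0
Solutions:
 h(z) = C1 + exp(3*z)


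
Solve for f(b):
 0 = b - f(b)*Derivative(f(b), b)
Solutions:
 f(b) = -sqrt(C1 + b^2)
 f(b) = sqrt(C1 + b^2)


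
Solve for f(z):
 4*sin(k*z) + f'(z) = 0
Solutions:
 f(z) = C1 + 4*cos(k*z)/k


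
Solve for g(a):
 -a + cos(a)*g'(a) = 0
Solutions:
 g(a) = C1 + Integral(a/cos(a), a)


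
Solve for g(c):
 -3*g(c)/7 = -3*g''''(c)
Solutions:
 g(c) = C1*exp(-7^(3/4)*c/7) + C2*exp(7^(3/4)*c/7) + C3*sin(7^(3/4)*c/7) + C4*cos(7^(3/4)*c/7)


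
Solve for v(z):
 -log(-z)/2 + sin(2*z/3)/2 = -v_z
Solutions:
 v(z) = C1 + z*log(-z)/2 - z/2 + 3*cos(2*z/3)/4


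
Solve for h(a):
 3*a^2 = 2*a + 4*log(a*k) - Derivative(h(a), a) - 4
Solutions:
 h(a) = C1 - a^3 + a^2 + 4*a*log(a*k) - 8*a


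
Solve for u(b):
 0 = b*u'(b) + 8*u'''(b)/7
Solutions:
 u(b) = C1 + Integral(C2*airyai(-7^(1/3)*b/2) + C3*airybi(-7^(1/3)*b/2), b)


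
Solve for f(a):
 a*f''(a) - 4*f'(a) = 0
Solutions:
 f(a) = C1 + C2*a^5


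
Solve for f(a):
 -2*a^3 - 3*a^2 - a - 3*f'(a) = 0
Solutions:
 f(a) = C1 - a^4/6 - a^3/3 - a^2/6


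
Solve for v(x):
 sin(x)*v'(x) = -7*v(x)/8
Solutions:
 v(x) = C1*(cos(x) + 1)^(7/16)/(cos(x) - 1)^(7/16)


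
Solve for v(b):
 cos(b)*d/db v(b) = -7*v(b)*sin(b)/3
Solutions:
 v(b) = C1*cos(b)^(7/3)


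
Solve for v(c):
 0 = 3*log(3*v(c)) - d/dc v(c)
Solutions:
 -Integral(1/(log(_y) + log(3)), (_y, v(c)))/3 = C1 - c


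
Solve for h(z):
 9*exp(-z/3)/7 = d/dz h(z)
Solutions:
 h(z) = C1 - 27*exp(-z/3)/7


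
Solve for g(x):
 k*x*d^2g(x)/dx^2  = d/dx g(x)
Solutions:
 g(x) = C1 + x^(((re(k) + 1)*re(k) + im(k)^2)/(re(k)^2 + im(k)^2))*(C2*sin(log(x)*Abs(im(k))/(re(k)^2 + im(k)^2)) + C3*cos(log(x)*im(k)/(re(k)^2 + im(k)^2)))


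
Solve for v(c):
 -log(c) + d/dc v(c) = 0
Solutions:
 v(c) = C1 + c*log(c) - c


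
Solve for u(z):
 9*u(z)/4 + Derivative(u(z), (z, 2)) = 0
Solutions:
 u(z) = C1*sin(3*z/2) + C2*cos(3*z/2)


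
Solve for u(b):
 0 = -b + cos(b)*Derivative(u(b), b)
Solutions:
 u(b) = C1 + Integral(b/cos(b), b)


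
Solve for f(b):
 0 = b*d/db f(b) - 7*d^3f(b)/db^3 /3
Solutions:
 f(b) = C1 + Integral(C2*airyai(3^(1/3)*7^(2/3)*b/7) + C3*airybi(3^(1/3)*7^(2/3)*b/7), b)


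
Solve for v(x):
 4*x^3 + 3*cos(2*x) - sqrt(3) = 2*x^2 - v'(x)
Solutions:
 v(x) = C1 - x^4 + 2*x^3/3 + sqrt(3)*x - 3*sin(2*x)/2


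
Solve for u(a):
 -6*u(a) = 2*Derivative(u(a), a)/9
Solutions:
 u(a) = C1*exp(-27*a)


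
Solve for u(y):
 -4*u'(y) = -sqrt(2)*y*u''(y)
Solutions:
 u(y) = C1 + C2*y^(1 + 2*sqrt(2))


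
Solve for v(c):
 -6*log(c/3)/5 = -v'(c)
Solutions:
 v(c) = C1 + 6*c*log(c)/5 - 6*c*log(3)/5 - 6*c/5


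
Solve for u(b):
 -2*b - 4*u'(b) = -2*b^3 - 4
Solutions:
 u(b) = C1 + b^4/8 - b^2/4 + b


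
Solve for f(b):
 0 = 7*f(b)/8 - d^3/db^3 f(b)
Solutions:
 f(b) = C3*exp(7^(1/3)*b/2) + (C1*sin(sqrt(3)*7^(1/3)*b/4) + C2*cos(sqrt(3)*7^(1/3)*b/4))*exp(-7^(1/3)*b/4)


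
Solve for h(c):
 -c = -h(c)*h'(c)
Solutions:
 h(c) = -sqrt(C1 + c^2)
 h(c) = sqrt(C1 + c^2)


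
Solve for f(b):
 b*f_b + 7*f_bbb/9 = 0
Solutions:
 f(b) = C1 + Integral(C2*airyai(-21^(2/3)*b/7) + C3*airybi(-21^(2/3)*b/7), b)


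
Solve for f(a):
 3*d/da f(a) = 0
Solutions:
 f(a) = C1


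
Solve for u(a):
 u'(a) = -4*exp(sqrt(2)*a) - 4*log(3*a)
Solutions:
 u(a) = C1 - 4*a*log(a) + 4*a*(1 - log(3)) - 2*sqrt(2)*exp(sqrt(2)*a)


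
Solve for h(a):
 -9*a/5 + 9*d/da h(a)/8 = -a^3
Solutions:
 h(a) = C1 - 2*a^4/9 + 4*a^2/5


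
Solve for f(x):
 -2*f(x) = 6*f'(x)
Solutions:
 f(x) = C1*exp(-x/3)


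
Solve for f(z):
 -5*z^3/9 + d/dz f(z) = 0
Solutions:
 f(z) = C1 + 5*z^4/36


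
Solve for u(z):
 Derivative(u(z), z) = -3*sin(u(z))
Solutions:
 u(z) = -acos((-C1 - exp(6*z))/(C1 - exp(6*z))) + 2*pi
 u(z) = acos((-C1 - exp(6*z))/(C1 - exp(6*z)))


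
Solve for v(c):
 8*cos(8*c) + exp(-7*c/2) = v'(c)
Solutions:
 v(c) = C1 + sin(8*c) - 2*exp(-7*c/2)/7


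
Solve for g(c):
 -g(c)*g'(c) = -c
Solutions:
 g(c) = -sqrt(C1 + c^2)
 g(c) = sqrt(C1 + c^2)


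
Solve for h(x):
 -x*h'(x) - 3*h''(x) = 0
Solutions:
 h(x) = C1 + C2*erf(sqrt(6)*x/6)


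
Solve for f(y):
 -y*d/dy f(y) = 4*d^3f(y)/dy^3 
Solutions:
 f(y) = C1 + Integral(C2*airyai(-2^(1/3)*y/2) + C3*airybi(-2^(1/3)*y/2), y)


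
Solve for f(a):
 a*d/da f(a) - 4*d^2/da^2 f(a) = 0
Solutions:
 f(a) = C1 + C2*erfi(sqrt(2)*a/4)


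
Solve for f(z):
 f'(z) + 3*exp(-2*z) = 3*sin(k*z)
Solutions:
 f(z) = C1 + 3*exp(-2*z)/2 - 3*cos(k*z)/k


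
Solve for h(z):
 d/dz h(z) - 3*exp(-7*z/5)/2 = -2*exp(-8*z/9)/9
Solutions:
 h(z) = C1 - 15*exp(-7*z/5)/14 + exp(-8*z/9)/4


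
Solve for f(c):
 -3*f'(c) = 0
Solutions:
 f(c) = C1


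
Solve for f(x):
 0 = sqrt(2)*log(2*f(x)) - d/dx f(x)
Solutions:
 -sqrt(2)*Integral(1/(log(_y) + log(2)), (_y, f(x)))/2 = C1 - x


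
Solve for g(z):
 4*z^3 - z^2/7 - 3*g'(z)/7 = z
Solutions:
 g(z) = C1 + 7*z^4/3 - z^3/9 - 7*z^2/6


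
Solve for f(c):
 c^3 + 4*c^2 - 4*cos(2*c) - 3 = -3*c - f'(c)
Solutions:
 f(c) = C1 - c^4/4 - 4*c^3/3 - 3*c^2/2 + 3*c + 2*sin(2*c)


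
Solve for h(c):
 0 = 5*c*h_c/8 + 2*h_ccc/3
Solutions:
 h(c) = C1 + Integral(C2*airyai(-15^(1/3)*2^(2/3)*c/4) + C3*airybi(-15^(1/3)*2^(2/3)*c/4), c)


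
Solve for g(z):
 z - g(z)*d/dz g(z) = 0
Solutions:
 g(z) = -sqrt(C1 + z^2)
 g(z) = sqrt(C1 + z^2)


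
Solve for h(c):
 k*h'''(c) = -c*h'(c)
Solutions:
 h(c) = C1 + Integral(C2*airyai(c*(-1/k)^(1/3)) + C3*airybi(c*(-1/k)^(1/3)), c)


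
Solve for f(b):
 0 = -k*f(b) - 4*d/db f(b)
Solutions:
 f(b) = C1*exp(-b*k/4)


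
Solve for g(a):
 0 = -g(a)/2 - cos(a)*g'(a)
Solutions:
 g(a) = C1*(sin(a) - 1)^(1/4)/(sin(a) + 1)^(1/4)


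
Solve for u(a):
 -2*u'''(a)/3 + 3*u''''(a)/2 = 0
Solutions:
 u(a) = C1 + C2*a + C3*a^2 + C4*exp(4*a/9)


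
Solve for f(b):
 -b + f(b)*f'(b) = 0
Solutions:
 f(b) = -sqrt(C1 + b^2)
 f(b) = sqrt(C1 + b^2)


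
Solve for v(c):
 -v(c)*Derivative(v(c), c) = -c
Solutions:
 v(c) = -sqrt(C1 + c^2)
 v(c) = sqrt(C1 + c^2)


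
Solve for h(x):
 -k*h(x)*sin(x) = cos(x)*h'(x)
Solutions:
 h(x) = C1*exp(k*log(cos(x)))


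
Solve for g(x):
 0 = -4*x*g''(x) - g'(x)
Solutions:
 g(x) = C1 + C2*x^(3/4)


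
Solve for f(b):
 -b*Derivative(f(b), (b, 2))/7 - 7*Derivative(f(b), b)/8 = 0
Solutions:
 f(b) = C1 + C2/b^(41/8)


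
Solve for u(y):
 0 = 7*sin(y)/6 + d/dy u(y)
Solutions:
 u(y) = C1 + 7*cos(y)/6


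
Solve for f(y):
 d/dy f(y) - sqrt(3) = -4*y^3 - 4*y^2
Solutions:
 f(y) = C1 - y^4 - 4*y^3/3 + sqrt(3)*y


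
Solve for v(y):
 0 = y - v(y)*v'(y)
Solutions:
 v(y) = -sqrt(C1 + y^2)
 v(y) = sqrt(C1 + y^2)


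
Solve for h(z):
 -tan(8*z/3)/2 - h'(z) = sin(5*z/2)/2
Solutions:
 h(z) = C1 + 3*log(cos(8*z/3))/16 + cos(5*z/2)/5


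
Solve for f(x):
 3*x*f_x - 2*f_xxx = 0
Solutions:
 f(x) = C1 + Integral(C2*airyai(2^(2/3)*3^(1/3)*x/2) + C3*airybi(2^(2/3)*3^(1/3)*x/2), x)


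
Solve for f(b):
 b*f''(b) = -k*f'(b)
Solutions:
 f(b) = C1 + b^(1 - re(k))*(C2*sin(log(b)*Abs(im(k))) + C3*cos(log(b)*im(k)))


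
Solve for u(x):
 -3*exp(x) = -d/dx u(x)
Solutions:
 u(x) = C1 + 3*exp(x)


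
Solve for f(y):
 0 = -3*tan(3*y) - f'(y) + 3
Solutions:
 f(y) = C1 + 3*y + log(cos(3*y))


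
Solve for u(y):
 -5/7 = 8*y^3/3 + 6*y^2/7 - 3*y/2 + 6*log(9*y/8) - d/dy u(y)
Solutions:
 u(y) = C1 + 2*y^4/3 + 2*y^3/7 - 3*y^2/4 + 6*y*log(y) - 18*y*log(2) - 37*y/7 + 12*y*log(3)


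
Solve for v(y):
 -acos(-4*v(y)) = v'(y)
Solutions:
 Integral(1/acos(-4*_y), (_y, v(y))) = C1 - y


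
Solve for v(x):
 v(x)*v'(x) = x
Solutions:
 v(x) = -sqrt(C1 + x^2)
 v(x) = sqrt(C1 + x^2)


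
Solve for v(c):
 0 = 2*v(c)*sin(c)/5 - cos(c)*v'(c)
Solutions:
 v(c) = C1/cos(c)^(2/5)


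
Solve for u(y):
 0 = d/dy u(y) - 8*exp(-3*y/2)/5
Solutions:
 u(y) = C1 - 16*exp(-3*y/2)/15


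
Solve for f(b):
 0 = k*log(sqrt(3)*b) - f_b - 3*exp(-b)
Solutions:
 f(b) = C1 + b*k*log(b) + b*k*(-1 + log(3)/2) + 3*exp(-b)


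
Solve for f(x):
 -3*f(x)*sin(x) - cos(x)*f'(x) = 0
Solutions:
 f(x) = C1*cos(x)^3


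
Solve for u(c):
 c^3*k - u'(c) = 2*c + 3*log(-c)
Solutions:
 u(c) = C1 + c^4*k/4 - c^2 - 3*c*log(-c) + 3*c


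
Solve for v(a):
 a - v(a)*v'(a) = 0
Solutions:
 v(a) = -sqrt(C1 + a^2)
 v(a) = sqrt(C1 + a^2)


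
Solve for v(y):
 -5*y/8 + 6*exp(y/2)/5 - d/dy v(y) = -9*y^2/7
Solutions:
 v(y) = C1 + 3*y^3/7 - 5*y^2/16 + 12*exp(y/2)/5


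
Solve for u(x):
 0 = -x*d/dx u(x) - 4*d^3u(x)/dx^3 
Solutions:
 u(x) = C1 + Integral(C2*airyai(-2^(1/3)*x/2) + C3*airybi(-2^(1/3)*x/2), x)


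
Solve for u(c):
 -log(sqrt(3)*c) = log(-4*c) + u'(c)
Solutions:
 u(c) = C1 - 2*c*log(c) + c*(-2*log(2) - log(3)/2 + 2 - I*pi)


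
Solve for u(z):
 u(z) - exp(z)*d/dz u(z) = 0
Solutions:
 u(z) = C1*exp(-exp(-z))


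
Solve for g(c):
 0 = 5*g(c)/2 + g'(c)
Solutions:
 g(c) = C1*exp(-5*c/2)


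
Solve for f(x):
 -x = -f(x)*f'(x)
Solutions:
 f(x) = -sqrt(C1 + x^2)
 f(x) = sqrt(C1 + x^2)


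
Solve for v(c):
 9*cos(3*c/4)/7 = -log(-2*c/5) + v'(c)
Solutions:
 v(c) = C1 + c*log(-c) - c*log(5) - c + c*log(2) + 12*sin(3*c/4)/7


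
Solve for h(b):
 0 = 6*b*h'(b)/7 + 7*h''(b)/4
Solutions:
 h(b) = C1 + C2*erf(2*sqrt(3)*b/7)


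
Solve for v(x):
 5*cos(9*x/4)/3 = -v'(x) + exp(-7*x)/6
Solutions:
 v(x) = C1 - 20*sin(9*x/4)/27 - exp(-7*x)/42


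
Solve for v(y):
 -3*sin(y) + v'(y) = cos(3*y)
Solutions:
 v(y) = C1 + sin(3*y)/3 - 3*cos(y)


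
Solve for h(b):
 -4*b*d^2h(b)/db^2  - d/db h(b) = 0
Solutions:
 h(b) = C1 + C2*b^(3/4)


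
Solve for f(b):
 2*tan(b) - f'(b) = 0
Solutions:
 f(b) = C1 - 2*log(cos(b))


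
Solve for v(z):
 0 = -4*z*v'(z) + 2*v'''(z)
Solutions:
 v(z) = C1 + Integral(C2*airyai(2^(1/3)*z) + C3*airybi(2^(1/3)*z), z)


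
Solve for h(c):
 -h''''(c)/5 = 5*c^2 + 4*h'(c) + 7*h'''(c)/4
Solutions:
 h(c) = C1 + C2*exp(c*(-70 + 245*5^(2/3)/(48*sqrt(30909) + 12031)^(1/3) + 5^(1/3)*(48*sqrt(30909) + 12031)^(1/3))/24)*sin(sqrt(3)*5^(1/3)*c*(-(48*sqrt(30909) + 12031)^(1/3) + 245*5^(1/3)/(48*sqrt(30909) + 12031)^(1/3))/24) + C3*exp(c*(-70 + 245*5^(2/3)/(48*sqrt(30909) + 12031)^(1/3) + 5^(1/3)*(48*sqrt(30909) + 12031)^(1/3))/24)*cos(sqrt(3)*5^(1/3)*c*(-(48*sqrt(30909) + 12031)^(1/3) + 245*5^(1/3)/(48*sqrt(30909) + 12031)^(1/3))/24) + C4*exp(-c*(245*5^(2/3)/(48*sqrt(30909) + 12031)^(1/3) + 35 + 5^(1/3)*(48*sqrt(30909) + 12031)^(1/3))/12) - 5*c^3/12 + 35*c/32


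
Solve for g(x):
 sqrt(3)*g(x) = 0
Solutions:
 g(x) = 0


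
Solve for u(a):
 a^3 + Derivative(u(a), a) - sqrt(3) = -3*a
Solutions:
 u(a) = C1 - a^4/4 - 3*a^2/2 + sqrt(3)*a


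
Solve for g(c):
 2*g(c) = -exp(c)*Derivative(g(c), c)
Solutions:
 g(c) = C1*exp(2*exp(-c))


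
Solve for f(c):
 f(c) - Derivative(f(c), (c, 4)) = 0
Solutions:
 f(c) = C1*exp(-c) + C2*exp(c) + C3*sin(c) + C4*cos(c)


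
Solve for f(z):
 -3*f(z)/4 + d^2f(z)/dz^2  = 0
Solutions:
 f(z) = C1*exp(-sqrt(3)*z/2) + C2*exp(sqrt(3)*z/2)


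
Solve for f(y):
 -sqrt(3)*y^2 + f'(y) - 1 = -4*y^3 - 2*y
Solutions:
 f(y) = C1 - y^4 + sqrt(3)*y^3/3 - y^2 + y


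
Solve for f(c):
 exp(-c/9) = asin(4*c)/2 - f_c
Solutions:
 f(c) = C1 + c*asin(4*c)/2 + sqrt(1 - 16*c^2)/8 + 9*exp(-c/9)


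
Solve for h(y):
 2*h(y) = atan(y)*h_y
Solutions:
 h(y) = C1*exp(2*Integral(1/atan(y), y))


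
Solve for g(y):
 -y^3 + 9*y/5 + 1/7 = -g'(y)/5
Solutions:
 g(y) = C1 + 5*y^4/4 - 9*y^2/2 - 5*y/7


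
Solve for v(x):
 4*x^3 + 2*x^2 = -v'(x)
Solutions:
 v(x) = C1 - x^4 - 2*x^3/3


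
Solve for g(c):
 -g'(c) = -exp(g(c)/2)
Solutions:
 g(c) = 2*log(-1/(C1 + c)) + 2*log(2)


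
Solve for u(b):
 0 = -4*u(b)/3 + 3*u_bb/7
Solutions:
 u(b) = C1*exp(-2*sqrt(7)*b/3) + C2*exp(2*sqrt(7)*b/3)


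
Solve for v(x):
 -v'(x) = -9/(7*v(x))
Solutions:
 v(x) = -sqrt(C1 + 126*x)/7
 v(x) = sqrt(C1 + 126*x)/7


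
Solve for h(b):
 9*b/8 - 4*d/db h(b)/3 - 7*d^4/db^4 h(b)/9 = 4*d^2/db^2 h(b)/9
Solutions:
 h(b) = C1 + C2*exp(-42^(1/3)*b*(-(189 + sqrt(36057))^(1/3) + 2*42^(1/3)/(189 + sqrt(36057))^(1/3))/42)*sin(14^(1/3)*3^(1/6)*b*(6*14^(1/3)/(189 + sqrt(36057))^(1/3) + 3^(2/3)*(189 + sqrt(36057))^(1/3))/42) + C3*exp(-42^(1/3)*b*(-(189 + sqrt(36057))^(1/3) + 2*42^(1/3)/(189 + sqrt(36057))^(1/3))/42)*cos(14^(1/3)*3^(1/6)*b*(6*14^(1/3)/(189 + sqrt(36057))^(1/3) + 3^(2/3)*(189 + sqrt(36057))^(1/3))/42) + C4*exp(42^(1/3)*b*(-(189 + sqrt(36057))^(1/3) + 2*42^(1/3)/(189 + sqrt(36057))^(1/3))/21) + 27*b^2/64 - 9*b/32


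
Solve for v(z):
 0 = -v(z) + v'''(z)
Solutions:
 v(z) = C3*exp(z) + (C1*sin(sqrt(3)*z/2) + C2*cos(sqrt(3)*z/2))*exp(-z/2)


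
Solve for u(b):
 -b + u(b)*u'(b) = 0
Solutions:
 u(b) = -sqrt(C1 + b^2)
 u(b) = sqrt(C1 + b^2)


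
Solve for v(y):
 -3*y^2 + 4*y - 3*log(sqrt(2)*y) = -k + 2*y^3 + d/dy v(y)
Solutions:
 v(y) = C1 + k*y - y^4/2 - y^3 + 2*y^2 - 3*y*log(y) - 3*y*log(2)/2 + 3*y


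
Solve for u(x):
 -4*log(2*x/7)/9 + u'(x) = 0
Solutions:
 u(x) = C1 + 4*x*log(x)/9 - 4*x*log(7)/9 - 4*x/9 + 4*x*log(2)/9


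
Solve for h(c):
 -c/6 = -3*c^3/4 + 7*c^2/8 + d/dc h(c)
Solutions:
 h(c) = C1 + 3*c^4/16 - 7*c^3/24 - c^2/12


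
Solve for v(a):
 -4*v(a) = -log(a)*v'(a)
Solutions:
 v(a) = C1*exp(4*li(a))


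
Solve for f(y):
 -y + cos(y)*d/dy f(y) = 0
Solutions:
 f(y) = C1 + Integral(y/cos(y), y)


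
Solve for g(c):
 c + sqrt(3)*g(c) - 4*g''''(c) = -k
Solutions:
 g(c) = C1*exp(-sqrt(2)*3^(1/8)*c/2) + C2*exp(sqrt(2)*3^(1/8)*c/2) + C3*sin(sqrt(2)*3^(1/8)*c/2) + C4*cos(sqrt(2)*3^(1/8)*c/2) - sqrt(3)*c/3 - sqrt(3)*k/3


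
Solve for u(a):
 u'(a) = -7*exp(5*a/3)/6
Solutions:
 u(a) = C1 - 7*exp(5*a/3)/10


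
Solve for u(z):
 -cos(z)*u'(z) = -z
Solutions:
 u(z) = C1 + Integral(z/cos(z), z)


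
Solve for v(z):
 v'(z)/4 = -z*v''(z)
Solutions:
 v(z) = C1 + C2*z^(3/4)


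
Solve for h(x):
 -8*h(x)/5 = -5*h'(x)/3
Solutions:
 h(x) = C1*exp(24*x/25)


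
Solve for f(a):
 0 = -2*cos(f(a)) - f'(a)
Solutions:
 f(a) = pi - asin((C1 + exp(4*a))/(C1 - exp(4*a)))
 f(a) = asin((C1 + exp(4*a))/(C1 - exp(4*a)))


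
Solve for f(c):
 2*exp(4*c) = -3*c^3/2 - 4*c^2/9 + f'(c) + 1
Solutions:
 f(c) = C1 + 3*c^4/8 + 4*c^3/27 - c + exp(4*c)/2


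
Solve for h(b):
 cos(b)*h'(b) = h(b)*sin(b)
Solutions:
 h(b) = C1/cos(b)


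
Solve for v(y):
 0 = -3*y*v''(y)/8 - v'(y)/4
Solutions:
 v(y) = C1 + C2*y^(1/3)


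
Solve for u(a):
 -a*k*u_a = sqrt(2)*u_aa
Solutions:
 u(a) = Piecewise((-2^(3/4)*sqrt(pi)*C1*erf(2^(1/4)*a*sqrt(k)/2)/(2*sqrt(k)) - C2, (k > 0) | (k < 0)), (-C1*a - C2, True))


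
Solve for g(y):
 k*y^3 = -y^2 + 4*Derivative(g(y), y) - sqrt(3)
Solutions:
 g(y) = C1 + k*y^4/16 + y^3/12 + sqrt(3)*y/4


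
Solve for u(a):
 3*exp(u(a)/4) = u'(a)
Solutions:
 u(a) = 4*log(-1/(C1 + 3*a)) + 8*log(2)


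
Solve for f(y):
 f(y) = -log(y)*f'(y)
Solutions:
 f(y) = C1*exp(-li(y))


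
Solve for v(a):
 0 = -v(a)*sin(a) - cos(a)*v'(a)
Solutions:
 v(a) = C1*cos(a)


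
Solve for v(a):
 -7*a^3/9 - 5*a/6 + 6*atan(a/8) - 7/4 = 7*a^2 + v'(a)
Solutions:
 v(a) = C1 - 7*a^4/36 - 7*a^3/3 - 5*a^2/12 + 6*a*atan(a/8) - 7*a/4 - 24*log(a^2 + 64)


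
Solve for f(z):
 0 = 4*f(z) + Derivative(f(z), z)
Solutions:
 f(z) = C1*exp(-4*z)


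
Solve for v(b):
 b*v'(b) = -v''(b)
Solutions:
 v(b) = C1 + C2*erf(sqrt(2)*b/2)


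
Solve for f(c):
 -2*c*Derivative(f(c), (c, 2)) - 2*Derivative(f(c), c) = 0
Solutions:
 f(c) = C1 + C2*log(c)


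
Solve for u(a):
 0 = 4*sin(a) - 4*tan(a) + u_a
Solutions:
 u(a) = C1 - 4*log(cos(a)) + 4*cos(a)


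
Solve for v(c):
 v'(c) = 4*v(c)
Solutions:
 v(c) = C1*exp(4*c)


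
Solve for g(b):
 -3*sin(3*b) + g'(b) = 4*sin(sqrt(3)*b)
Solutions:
 g(b) = C1 - cos(3*b) - 4*sqrt(3)*cos(sqrt(3)*b)/3


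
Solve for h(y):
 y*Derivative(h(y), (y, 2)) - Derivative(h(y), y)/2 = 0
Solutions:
 h(y) = C1 + C2*y^(3/2)


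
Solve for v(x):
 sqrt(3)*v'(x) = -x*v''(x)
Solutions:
 v(x) = C1 + C2*x^(1 - sqrt(3))


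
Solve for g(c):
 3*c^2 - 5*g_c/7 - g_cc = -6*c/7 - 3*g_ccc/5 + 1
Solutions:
 g(c) = C1 + C2*exp(5*c*(7 - sqrt(133))/42) + C3*exp(5*c*(7 + sqrt(133))/42) + 7*c^3/5 - 132*c^2/25 + 511*c/25


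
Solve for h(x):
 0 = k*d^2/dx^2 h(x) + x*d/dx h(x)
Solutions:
 h(x) = C1 + C2*sqrt(k)*erf(sqrt(2)*x*sqrt(1/k)/2)


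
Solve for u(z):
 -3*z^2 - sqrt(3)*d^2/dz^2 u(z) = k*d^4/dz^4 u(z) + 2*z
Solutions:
 u(z) = C1 + C2*z + C3*exp(-3^(1/4)*z*sqrt(-1/k)) + C4*exp(3^(1/4)*z*sqrt(-1/k)) + k*z^2 - sqrt(3)*z^4/12 - sqrt(3)*z^3/9


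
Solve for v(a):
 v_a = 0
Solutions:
 v(a) = C1


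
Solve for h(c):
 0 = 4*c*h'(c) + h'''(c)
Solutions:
 h(c) = C1 + Integral(C2*airyai(-2^(2/3)*c) + C3*airybi(-2^(2/3)*c), c)


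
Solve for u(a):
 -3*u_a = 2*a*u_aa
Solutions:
 u(a) = C1 + C2/sqrt(a)


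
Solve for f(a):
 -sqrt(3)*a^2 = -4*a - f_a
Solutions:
 f(a) = C1 + sqrt(3)*a^3/3 - 2*a^2


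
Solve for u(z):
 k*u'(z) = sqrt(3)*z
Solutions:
 u(z) = C1 + sqrt(3)*z^2/(2*k)


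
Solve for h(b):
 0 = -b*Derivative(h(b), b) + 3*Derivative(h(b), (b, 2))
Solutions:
 h(b) = C1 + C2*erfi(sqrt(6)*b/6)


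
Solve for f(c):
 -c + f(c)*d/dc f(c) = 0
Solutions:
 f(c) = -sqrt(C1 + c^2)
 f(c) = sqrt(C1 + c^2)


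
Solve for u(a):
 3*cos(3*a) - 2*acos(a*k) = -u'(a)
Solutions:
 u(a) = C1 + 2*Piecewise((a*acos(a*k) - sqrt(-a^2*k^2 + 1)/k, Ne(k, 0)), (pi*a/2, True)) - sin(3*a)


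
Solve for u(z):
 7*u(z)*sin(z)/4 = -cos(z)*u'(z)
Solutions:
 u(z) = C1*cos(z)^(7/4)


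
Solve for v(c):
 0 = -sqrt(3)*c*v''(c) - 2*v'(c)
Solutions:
 v(c) = C1 + C2*c^(1 - 2*sqrt(3)/3)


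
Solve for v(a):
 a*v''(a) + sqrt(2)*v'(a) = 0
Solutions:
 v(a) = C1 + C2*a^(1 - sqrt(2))


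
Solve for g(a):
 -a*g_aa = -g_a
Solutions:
 g(a) = C1 + C2*a^2


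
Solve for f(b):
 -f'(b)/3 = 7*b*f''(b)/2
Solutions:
 f(b) = C1 + C2*b^(19/21)


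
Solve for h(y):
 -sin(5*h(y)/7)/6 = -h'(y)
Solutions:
 -y/6 + 7*log(cos(5*h(y)/7) - 1)/10 - 7*log(cos(5*h(y)/7) + 1)/10 = C1


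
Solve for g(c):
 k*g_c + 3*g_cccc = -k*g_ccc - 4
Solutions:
 g(c) = C1 + C2*exp(-c*(2*2^(1/3)*k^2/(2*k^3 + 243*k + sqrt(k^2*(-4*k^4 + (2*k^2 + 243)^2)))^(1/3) + 2*k + 2^(2/3)*(2*k^3 + 243*k + sqrt(k^2*(-4*k^4 + (2*k^2 + 243)^2)))^(1/3))/18) + C3*exp(c*(-8*2^(1/3)*k^2/((-1 + sqrt(3)*I)*(2*k^3 + 243*k + sqrt(k^2*(-4*k^4 + (2*k^2 + 243)^2)))^(1/3)) - 4*k + 2^(2/3)*(2*k^3 + 243*k + sqrt(k^2*(-4*k^4 + (2*k^2 + 243)^2)))^(1/3) - 2^(2/3)*sqrt(3)*I*(2*k^3 + 243*k + sqrt(k^2*(-4*k^4 + (2*k^2 + 243)^2)))^(1/3))/36) + C4*exp(c*(8*2^(1/3)*k^2/((1 + sqrt(3)*I)*(2*k^3 + 243*k + sqrt(k^2*(-4*k^4 + (2*k^2 + 243)^2)))^(1/3)) - 4*k + 2^(2/3)*(2*k^3 + 243*k + sqrt(k^2*(-4*k^4 + (2*k^2 + 243)^2)))^(1/3) + 2^(2/3)*sqrt(3)*I*(2*k^3 + 243*k + sqrt(k^2*(-4*k^4 + (2*k^2 + 243)^2)))^(1/3))/36) - 4*c/k


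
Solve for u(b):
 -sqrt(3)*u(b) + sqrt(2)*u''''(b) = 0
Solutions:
 u(b) = C1*exp(-2^(7/8)*3^(1/8)*b/2) + C2*exp(2^(7/8)*3^(1/8)*b/2) + C3*sin(2^(7/8)*3^(1/8)*b/2) + C4*cos(2^(7/8)*3^(1/8)*b/2)


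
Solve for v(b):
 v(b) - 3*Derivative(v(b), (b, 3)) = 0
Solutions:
 v(b) = C3*exp(3^(2/3)*b/3) + (C1*sin(3^(1/6)*b/2) + C2*cos(3^(1/6)*b/2))*exp(-3^(2/3)*b/6)


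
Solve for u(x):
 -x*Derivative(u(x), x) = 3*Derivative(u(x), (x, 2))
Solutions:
 u(x) = C1 + C2*erf(sqrt(6)*x/6)


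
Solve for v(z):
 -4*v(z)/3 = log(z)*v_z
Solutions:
 v(z) = C1*exp(-4*li(z)/3)


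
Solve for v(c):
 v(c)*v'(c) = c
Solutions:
 v(c) = -sqrt(C1 + c^2)
 v(c) = sqrt(C1 + c^2)


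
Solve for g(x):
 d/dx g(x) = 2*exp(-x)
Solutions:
 g(x) = C1 - 2*exp(-x)


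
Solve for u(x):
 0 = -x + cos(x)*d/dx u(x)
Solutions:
 u(x) = C1 + Integral(x/cos(x), x)


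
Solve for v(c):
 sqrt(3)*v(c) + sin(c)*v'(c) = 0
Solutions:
 v(c) = C1*(cos(c) + 1)^(sqrt(3)/2)/(cos(c) - 1)^(sqrt(3)/2)


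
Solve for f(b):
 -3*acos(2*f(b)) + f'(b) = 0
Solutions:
 Integral(1/acos(2*_y), (_y, f(b))) = C1 + 3*b


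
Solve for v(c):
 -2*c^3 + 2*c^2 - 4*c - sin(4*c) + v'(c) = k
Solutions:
 v(c) = C1 + c^4/2 - 2*c^3/3 + 2*c^2 + c*k - cos(4*c)/4


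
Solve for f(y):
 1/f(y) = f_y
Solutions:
 f(y) = -sqrt(C1 + 2*y)
 f(y) = sqrt(C1 + 2*y)


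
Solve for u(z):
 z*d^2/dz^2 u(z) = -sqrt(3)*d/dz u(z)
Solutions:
 u(z) = C1 + C2*z^(1 - sqrt(3))


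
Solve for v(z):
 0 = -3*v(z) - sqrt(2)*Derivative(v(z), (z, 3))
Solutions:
 v(z) = C3*exp(-2^(5/6)*3^(1/3)*z/2) + (C1*sin(6^(5/6)*z/4) + C2*cos(6^(5/6)*z/4))*exp(2^(5/6)*3^(1/3)*z/4)


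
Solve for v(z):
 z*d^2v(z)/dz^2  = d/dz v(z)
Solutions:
 v(z) = C1 + C2*z^2


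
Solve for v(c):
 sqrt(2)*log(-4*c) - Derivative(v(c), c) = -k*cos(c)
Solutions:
 v(c) = C1 + sqrt(2)*c*(log(-c) - 1) + 2*sqrt(2)*c*log(2) + k*sin(c)


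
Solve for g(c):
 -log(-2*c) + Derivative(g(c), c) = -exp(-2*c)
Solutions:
 g(c) = C1 + c*log(-c) + c*(-1 + log(2)) + exp(-2*c)/2


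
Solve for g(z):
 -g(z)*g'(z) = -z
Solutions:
 g(z) = -sqrt(C1 + z^2)
 g(z) = sqrt(C1 + z^2)


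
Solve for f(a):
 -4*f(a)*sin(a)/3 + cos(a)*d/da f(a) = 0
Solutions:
 f(a) = C1/cos(a)^(4/3)


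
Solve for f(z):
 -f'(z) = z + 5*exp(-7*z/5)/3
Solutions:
 f(z) = C1 - z^2/2 + 25*exp(-7*z/5)/21


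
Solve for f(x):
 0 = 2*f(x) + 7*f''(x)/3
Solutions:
 f(x) = C1*sin(sqrt(42)*x/7) + C2*cos(sqrt(42)*x/7)


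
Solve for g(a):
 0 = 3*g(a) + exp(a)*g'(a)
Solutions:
 g(a) = C1*exp(3*exp(-a))


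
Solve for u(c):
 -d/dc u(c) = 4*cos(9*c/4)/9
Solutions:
 u(c) = C1 - 16*sin(9*c/4)/81


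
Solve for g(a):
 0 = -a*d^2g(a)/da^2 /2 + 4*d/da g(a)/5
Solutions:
 g(a) = C1 + C2*a^(13/5)


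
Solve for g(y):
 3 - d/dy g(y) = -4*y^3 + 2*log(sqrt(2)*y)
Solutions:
 g(y) = C1 + y^4 - 2*y*log(y) - y*log(2) + 5*y


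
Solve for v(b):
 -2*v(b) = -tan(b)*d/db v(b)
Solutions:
 v(b) = C1*sin(b)^2


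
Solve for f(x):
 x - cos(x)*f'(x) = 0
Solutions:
 f(x) = C1 + Integral(x/cos(x), x)


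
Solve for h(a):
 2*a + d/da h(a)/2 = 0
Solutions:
 h(a) = C1 - 2*a^2


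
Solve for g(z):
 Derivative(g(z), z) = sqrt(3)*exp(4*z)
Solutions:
 g(z) = C1 + sqrt(3)*exp(4*z)/4


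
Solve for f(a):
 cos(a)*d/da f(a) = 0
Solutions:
 f(a) = C1


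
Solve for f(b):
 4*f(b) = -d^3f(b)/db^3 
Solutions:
 f(b) = C3*exp(-2^(2/3)*b) + (C1*sin(2^(2/3)*sqrt(3)*b/2) + C2*cos(2^(2/3)*sqrt(3)*b/2))*exp(2^(2/3)*b/2)


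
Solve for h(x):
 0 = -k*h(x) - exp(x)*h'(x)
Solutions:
 h(x) = C1*exp(k*exp(-x))


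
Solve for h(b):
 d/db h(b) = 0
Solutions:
 h(b) = C1


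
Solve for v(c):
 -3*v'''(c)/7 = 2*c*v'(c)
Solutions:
 v(c) = C1 + Integral(C2*airyai(-14^(1/3)*3^(2/3)*c/3) + C3*airybi(-14^(1/3)*3^(2/3)*c/3), c)


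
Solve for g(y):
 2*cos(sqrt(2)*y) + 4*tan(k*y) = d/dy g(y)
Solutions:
 g(y) = C1 + 4*Piecewise((-log(cos(k*y))/k, Ne(k, 0)), (0, True)) + sqrt(2)*sin(sqrt(2)*y)


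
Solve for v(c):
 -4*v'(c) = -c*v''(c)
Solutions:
 v(c) = C1 + C2*c^5


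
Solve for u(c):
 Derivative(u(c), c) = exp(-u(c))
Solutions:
 u(c) = log(C1 + c)


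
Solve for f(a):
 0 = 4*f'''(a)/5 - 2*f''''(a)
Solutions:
 f(a) = C1 + C2*a + C3*a^2 + C4*exp(2*a/5)


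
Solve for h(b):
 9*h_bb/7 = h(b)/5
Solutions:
 h(b) = C1*exp(-sqrt(35)*b/15) + C2*exp(sqrt(35)*b/15)


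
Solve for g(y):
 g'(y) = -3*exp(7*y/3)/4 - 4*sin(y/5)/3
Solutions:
 g(y) = C1 - 9*exp(7*y/3)/28 + 20*cos(y/5)/3


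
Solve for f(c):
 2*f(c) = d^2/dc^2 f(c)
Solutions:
 f(c) = C1*exp(-sqrt(2)*c) + C2*exp(sqrt(2)*c)


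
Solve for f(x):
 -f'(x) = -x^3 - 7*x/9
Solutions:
 f(x) = C1 + x^4/4 + 7*x^2/18


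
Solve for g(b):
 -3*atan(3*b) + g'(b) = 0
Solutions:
 g(b) = C1 + 3*b*atan(3*b) - log(9*b^2 + 1)/2


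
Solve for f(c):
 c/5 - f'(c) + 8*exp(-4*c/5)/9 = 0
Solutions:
 f(c) = C1 + c^2/10 - 10*exp(-4*c/5)/9


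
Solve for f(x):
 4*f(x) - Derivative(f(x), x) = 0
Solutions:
 f(x) = C1*exp(4*x)


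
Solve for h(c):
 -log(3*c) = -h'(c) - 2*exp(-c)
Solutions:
 h(c) = C1 + c*log(c) + c*(-1 + log(3)) + 2*exp(-c)


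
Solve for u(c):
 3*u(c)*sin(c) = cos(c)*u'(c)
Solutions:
 u(c) = C1/cos(c)^3


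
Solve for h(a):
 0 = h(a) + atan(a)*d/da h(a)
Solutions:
 h(a) = C1*exp(-Integral(1/atan(a), a))


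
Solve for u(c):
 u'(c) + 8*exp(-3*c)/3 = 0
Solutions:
 u(c) = C1 + 8*exp(-3*c)/9


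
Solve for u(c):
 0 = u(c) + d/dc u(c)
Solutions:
 u(c) = C1*exp(-c)


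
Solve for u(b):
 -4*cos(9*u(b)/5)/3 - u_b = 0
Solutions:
 4*b/3 - 5*log(sin(9*u(b)/5) - 1)/18 + 5*log(sin(9*u(b)/5) + 1)/18 = C1


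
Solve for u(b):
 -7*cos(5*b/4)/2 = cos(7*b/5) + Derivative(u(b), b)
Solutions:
 u(b) = C1 - 14*sin(5*b/4)/5 - 5*sin(7*b/5)/7


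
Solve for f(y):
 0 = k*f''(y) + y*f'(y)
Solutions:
 f(y) = C1 + C2*sqrt(k)*erf(sqrt(2)*y*sqrt(1/k)/2)


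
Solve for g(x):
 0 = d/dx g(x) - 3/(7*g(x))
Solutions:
 g(x) = -sqrt(C1 + 42*x)/7
 g(x) = sqrt(C1 + 42*x)/7


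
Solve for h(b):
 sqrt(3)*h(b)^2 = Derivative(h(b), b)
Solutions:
 h(b) = -1/(C1 + sqrt(3)*b)


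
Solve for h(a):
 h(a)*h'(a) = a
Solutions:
 h(a) = -sqrt(C1 + a^2)
 h(a) = sqrt(C1 + a^2)


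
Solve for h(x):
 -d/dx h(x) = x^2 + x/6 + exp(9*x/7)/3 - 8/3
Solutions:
 h(x) = C1 - x^3/3 - x^2/12 + 8*x/3 - 7*exp(9*x/7)/27


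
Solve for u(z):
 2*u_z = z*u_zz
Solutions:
 u(z) = C1 + C2*z^3


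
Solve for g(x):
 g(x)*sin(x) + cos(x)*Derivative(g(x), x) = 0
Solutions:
 g(x) = C1*cos(x)


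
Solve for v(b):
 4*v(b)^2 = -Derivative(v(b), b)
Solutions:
 v(b) = 1/(C1 + 4*b)


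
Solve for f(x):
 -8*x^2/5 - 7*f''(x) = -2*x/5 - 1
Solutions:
 f(x) = C1 + C2*x - 2*x^4/105 + x^3/105 + x^2/14


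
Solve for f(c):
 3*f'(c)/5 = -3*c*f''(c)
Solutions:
 f(c) = C1 + C2*c^(4/5)


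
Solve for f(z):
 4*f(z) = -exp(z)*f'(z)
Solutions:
 f(z) = C1*exp(4*exp(-z))


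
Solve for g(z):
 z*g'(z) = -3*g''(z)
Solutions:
 g(z) = C1 + C2*erf(sqrt(6)*z/6)


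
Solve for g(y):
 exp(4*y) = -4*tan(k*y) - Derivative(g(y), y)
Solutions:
 g(y) = C1 - 4*Piecewise((-log(cos(k*y))/k, Ne(k, 0)), (0, True)) - exp(4*y)/4


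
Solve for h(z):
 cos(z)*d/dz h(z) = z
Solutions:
 h(z) = C1 + Integral(z/cos(z), z)


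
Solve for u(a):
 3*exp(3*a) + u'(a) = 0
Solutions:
 u(a) = C1 - exp(3*a)


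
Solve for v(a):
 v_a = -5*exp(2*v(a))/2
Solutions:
 v(a) = log(-1/(C1 - 5*a))/2
 v(a) = log(-sqrt(1/(C1 + 5*a)))


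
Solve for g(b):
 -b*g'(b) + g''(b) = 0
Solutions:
 g(b) = C1 + C2*erfi(sqrt(2)*b/2)


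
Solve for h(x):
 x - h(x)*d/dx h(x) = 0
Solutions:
 h(x) = -sqrt(C1 + x^2)
 h(x) = sqrt(C1 + x^2)


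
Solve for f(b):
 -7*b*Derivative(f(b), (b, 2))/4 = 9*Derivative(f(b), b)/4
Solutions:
 f(b) = C1 + C2/b^(2/7)


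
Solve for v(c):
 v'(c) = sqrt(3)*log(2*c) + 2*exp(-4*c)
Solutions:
 v(c) = C1 + sqrt(3)*c*log(c) + sqrt(3)*c*(-1 + log(2)) - exp(-4*c)/2


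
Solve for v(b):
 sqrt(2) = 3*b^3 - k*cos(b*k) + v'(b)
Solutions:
 v(b) = C1 - 3*b^4/4 + sqrt(2)*b + sin(b*k)


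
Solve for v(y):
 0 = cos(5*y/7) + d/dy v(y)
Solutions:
 v(y) = C1 - 7*sin(5*y/7)/5


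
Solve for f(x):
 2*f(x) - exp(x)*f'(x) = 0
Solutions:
 f(x) = C1*exp(-2*exp(-x))


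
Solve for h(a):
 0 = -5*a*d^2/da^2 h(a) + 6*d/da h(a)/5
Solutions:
 h(a) = C1 + C2*a^(31/25)


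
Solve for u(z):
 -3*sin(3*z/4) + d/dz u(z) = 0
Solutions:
 u(z) = C1 - 4*cos(3*z/4)


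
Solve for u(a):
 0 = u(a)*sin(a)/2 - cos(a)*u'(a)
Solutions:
 u(a) = C1/sqrt(cos(a))


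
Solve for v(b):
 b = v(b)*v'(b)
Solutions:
 v(b) = -sqrt(C1 + b^2)
 v(b) = sqrt(C1 + b^2)


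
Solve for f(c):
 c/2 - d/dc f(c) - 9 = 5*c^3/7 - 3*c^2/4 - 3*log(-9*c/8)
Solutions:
 f(c) = C1 - 5*c^4/28 + c^3/4 + c^2/4 + 3*c*log(-c) + 3*c*(-4 - 3*log(2) + 2*log(3))


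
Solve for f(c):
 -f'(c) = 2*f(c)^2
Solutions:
 f(c) = 1/(C1 + 2*c)


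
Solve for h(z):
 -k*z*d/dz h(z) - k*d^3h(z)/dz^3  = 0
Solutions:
 h(z) = C1 + Integral(C2*airyai(-z) + C3*airybi(-z), z)


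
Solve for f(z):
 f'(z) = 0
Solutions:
 f(z) = C1


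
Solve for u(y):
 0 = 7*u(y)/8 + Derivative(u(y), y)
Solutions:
 u(y) = C1*exp(-7*y/8)


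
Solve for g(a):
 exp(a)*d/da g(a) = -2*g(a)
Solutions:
 g(a) = C1*exp(2*exp(-a))


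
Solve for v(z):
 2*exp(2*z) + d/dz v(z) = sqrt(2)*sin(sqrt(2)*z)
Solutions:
 v(z) = C1 - exp(2*z) - cos(sqrt(2)*z)


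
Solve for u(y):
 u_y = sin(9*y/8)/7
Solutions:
 u(y) = C1 - 8*cos(9*y/8)/63


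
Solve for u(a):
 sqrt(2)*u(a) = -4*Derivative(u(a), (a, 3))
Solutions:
 u(a) = C3*exp(-sqrt(2)*a/2) + (C1*sin(sqrt(6)*a/4) + C2*cos(sqrt(6)*a/4))*exp(sqrt(2)*a/4)


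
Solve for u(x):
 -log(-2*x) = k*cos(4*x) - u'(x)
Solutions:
 u(x) = C1 + k*sin(4*x)/4 + x*log(-x) - x + x*log(2)


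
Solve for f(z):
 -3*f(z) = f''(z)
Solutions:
 f(z) = C1*sin(sqrt(3)*z) + C2*cos(sqrt(3)*z)


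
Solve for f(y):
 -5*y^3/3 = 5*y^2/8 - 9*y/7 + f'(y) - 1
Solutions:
 f(y) = C1 - 5*y^4/12 - 5*y^3/24 + 9*y^2/14 + y


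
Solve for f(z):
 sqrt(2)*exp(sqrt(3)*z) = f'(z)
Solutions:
 f(z) = C1 + sqrt(6)*exp(sqrt(3)*z)/3


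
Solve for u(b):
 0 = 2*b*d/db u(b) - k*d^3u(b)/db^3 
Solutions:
 u(b) = C1 + Integral(C2*airyai(2^(1/3)*b*(1/k)^(1/3)) + C3*airybi(2^(1/3)*b*(1/k)^(1/3)), b)


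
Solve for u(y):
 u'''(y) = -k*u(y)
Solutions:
 u(y) = C1*exp(y*(-k)^(1/3)) + C2*exp(y*(-k)^(1/3)*(-1 + sqrt(3)*I)/2) + C3*exp(-y*(-k)^(1/3)*(1 + sqrt(3)*I)/2)


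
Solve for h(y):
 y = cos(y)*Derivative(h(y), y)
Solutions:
 h(y) = C1 + Integral(y/cos(y), y)


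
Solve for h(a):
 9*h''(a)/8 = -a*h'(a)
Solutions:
 h(a) = C1 + C2*erf(2*a/3)


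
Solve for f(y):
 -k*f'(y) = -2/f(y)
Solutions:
 f(y) = -sqrt(C1 + 4*y/k)
 f(y) = sqrt(C1 + 4*y/k)


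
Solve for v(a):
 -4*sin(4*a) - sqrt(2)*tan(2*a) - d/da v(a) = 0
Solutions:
 v(a) = C1 + sqrt(2)*log(cos(2*a))/2 + cos(4*a)


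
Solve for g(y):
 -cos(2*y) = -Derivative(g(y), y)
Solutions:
 g(y) = C1 + sin(2*y)/2


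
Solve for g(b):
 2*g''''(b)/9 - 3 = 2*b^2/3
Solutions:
 g(b) = C1 + C2*b + C3*b^2 + C4*b^3 + b^6/120 + 9*b^4/16


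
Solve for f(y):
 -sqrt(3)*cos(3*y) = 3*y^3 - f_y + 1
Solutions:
 f(y) = C1 + 3*y^4/4 + y + sqrt(3)*sin(3*y)/3


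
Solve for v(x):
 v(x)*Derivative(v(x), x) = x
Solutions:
 v(x) = -sqrt(C1 + x^2)
 v(x) = sqrt(C1 + x^2)


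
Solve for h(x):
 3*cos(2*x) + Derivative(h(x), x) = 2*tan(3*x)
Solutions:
 h(x) = C1 - 2*log(cos(3*x))/3 - 3*sin(2*x)/2


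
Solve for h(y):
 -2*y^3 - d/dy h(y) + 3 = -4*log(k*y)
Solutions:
 h(y) = C1 - y^4/2 + 4*y*log(k*y) - y


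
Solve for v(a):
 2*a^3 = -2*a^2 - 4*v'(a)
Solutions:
 v(a) = C1 - a^4/8 - a^3/6


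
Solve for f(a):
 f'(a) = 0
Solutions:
 f(a) = C1


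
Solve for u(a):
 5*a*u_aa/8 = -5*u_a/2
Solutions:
 u(a) = C1 + C2/a^3


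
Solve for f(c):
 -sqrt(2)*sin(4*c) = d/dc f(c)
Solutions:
 f(c) = C1 + sqrt(2)*cos(4*c)/4


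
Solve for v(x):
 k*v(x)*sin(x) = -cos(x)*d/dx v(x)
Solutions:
 v(x) = C1*exp(k*log(cos(x)))


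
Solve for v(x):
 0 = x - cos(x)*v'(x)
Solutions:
 v(x) = C1 + Integral(x/cos(x), x)


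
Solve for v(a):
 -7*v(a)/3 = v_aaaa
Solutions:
 v(a) = (C1*sin(sqrt(2)*3^(3/4)*7^(1/4)*a/6) + C2*cos(sqrt(2)*3^(3/4)*7^(1/4)*a/6))*exp(-sqrt(2)*3^(3/4)*7^(1/4)*a/6) + (C3*sin(sqrt(2)*3^(3/4)*7^(1/4)*a/6) + C4*cos(sqrt(2)*3^(3/4)*7^(1/4)*a/6))*exp(sqrt(2)*3^(3/4)*7^(1/4)*a/6)


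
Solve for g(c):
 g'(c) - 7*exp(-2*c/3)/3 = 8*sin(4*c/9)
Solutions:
 g(c) = C1 - 18*cos(4*c/9) - 7*exp(-2*c/3)/2


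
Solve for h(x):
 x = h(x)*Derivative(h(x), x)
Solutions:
 h(x) = -sqrt(C1 + x^2)
 h(x) = sqrt(C1 + x^2)


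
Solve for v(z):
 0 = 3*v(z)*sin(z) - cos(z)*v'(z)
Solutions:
 v(z) = C1/cos(z)^3


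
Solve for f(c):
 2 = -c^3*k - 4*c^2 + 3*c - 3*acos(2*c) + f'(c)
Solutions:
 f(c) = C1 + c^4*k/4 + 4*c^3/3 - 3*c^2/2 + 3*c*acos(2*c) + 2*c - 3*sqrt(1 - 4*c^2)/2


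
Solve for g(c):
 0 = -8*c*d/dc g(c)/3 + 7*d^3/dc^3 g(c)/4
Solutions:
 g(c) = C1 + Integral(C2*airyai(2*42^(2/3)*c/21) + C3*airybi(2*42^(2/3)*c/21), c)


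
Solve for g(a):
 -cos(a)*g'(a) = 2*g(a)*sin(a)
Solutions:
 g(a) = C1*cos(a)^2


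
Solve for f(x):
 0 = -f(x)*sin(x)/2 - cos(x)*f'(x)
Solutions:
 f(x) = C1*sqrt(cos(x))


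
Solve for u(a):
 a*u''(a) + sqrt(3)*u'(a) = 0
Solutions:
 u(a) = C1 + C2*a^(1 - sqrt(3))


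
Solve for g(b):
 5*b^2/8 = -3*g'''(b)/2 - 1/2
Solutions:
 g(b) = C1 + C2*b + C3*b^2 - b^5/144 - b^3/18


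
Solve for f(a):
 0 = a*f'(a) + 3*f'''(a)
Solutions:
 f(a) = C1 + Integral(C2*airyai(-3^(2/3)*a/3) + C3*airybi(-3^(2/3)*a/3), a)


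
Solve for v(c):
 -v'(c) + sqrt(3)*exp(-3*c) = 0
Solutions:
 v(c) = C1 - sqrt(3)*exp(-3*c)/3


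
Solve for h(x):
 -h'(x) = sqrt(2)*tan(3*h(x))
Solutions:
 h(x) = -asin(C1*exp(-3*sqrt(2)*x))/3 + pi/3
 h(x) = asin(C1*exp(-3*sqrt(2)*x))/3


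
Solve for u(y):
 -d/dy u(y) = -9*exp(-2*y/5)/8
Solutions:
 u(y) = C1 - 45*exp(-2*y/5)/16


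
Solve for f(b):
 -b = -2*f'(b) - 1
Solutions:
 f(b) = C1 + b^2/4 - b/2


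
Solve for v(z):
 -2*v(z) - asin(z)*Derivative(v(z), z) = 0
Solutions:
 v(z) = C1*exp(-2*Integral(1/asin(z), z))


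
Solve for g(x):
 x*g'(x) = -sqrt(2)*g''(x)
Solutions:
 g(x) = C1 + C2*erf(2^(1/4)*x/2)


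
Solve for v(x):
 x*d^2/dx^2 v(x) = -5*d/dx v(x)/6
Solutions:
 v(x) = C1 + C2*x^(1/6)


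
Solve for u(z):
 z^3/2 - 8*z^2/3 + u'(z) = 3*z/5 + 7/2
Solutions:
 u(z) = C1 - z^4/8 + 8*z^3/9 + 3*z^2/10 + 7*z/2


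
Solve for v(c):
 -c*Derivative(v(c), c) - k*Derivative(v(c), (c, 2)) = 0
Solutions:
 v(c) = C1 + C2*sqrt(k)*erf(sqrt(2)*c*sqrt(1/k)/2)


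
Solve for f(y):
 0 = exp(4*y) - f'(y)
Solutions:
 f(y) = C1 + exp(4*y)/4


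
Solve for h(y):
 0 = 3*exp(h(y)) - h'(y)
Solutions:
 h(y) = log(-1/(C1 + 3*y))


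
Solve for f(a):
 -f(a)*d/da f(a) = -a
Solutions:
 f(a) = -sqrt(C1 + a^2)
 f(a) = sqrt(C1 + a^2)


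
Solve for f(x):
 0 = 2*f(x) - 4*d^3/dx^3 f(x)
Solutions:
 f(x) = C3*exp(2^(2/3)*x/2) + (C1*sin(2^(2/3)*sqrt(3)*x/4) + C2*cos(2^(2/3)*sqrt(3)*x/4))*exp(-2^(2/3)*x/4)


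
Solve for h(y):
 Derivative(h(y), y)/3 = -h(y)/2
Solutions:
 h(y) = C1*exp(-3*y/2)


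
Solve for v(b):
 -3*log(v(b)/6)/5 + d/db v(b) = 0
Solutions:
 5*Integral(1/(-log(_y) + log(6)), (_y, v(b)))/3 = C1 - b


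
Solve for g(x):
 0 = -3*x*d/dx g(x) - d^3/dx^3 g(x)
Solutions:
 g(x) = C1 + Integral(C2*airyai(-3^(1/3)*x) + C3*airybi(-3^(1/3)*x), x)


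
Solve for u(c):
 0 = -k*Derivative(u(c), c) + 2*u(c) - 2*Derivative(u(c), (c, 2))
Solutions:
 u(c) = C1*exp(c*(-k + sqrt(k^2 + 16))/4) + C2*exp(-c*(k + sqrt(k^2 + 16))/4)


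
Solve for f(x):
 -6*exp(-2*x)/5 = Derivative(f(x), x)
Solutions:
 f(x) = C1 + 3*exp(-2*x)/5


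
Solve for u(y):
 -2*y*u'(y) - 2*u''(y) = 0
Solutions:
 u(y) = C1 + C2*erf(sqrt(2)*y/2)


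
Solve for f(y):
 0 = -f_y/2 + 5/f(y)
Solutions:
 f(y) = -sqrt(C1 + 20*y)
 f(y) = sqrt(C1 + 20*y)


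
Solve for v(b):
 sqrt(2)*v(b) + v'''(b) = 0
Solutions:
 v(b) = C3*exp(-2^(1/6)*b) + (C1*sin(2^(1/6)*sqrt(3)*b/2) + C2*cos(2^(1/6)*sqrt(3)*b/2))*exp(2^(1/6)*b/2)
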